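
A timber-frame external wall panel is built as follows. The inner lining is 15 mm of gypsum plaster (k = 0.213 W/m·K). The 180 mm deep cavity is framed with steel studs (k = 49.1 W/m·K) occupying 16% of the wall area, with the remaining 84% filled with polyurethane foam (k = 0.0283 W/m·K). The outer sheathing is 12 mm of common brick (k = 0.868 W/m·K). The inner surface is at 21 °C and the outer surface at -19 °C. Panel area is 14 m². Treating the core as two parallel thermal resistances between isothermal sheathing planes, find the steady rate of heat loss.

Sheathing layers in series; stud and cavity paths in parallel between them.
R_inner = 0.015/(0.213×14) = 0.00503 K/W
R_stud  = 0.18/(49.1×0.16×14) = 0.001637 K/W
R_cav   = 0.18/(0.0283×0.84×14) = 0.5409 K/W
1/R_core = 1/R_stud + 1/R_cav → R_core = 0.001632 K/W
R_outer = 0.012/(0.868×14) = 9.875×10^-4 K/W
R_total = 0.007649 K/W
Q = ΔT/R_total = 40/0.007649

Q ≈ 5230 W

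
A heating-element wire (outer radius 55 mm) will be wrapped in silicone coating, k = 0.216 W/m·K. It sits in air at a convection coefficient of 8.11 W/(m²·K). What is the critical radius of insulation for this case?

r_cr ≈ 26.6 mm

For a cylinder r_cr = k/h = 0.216/8.11
r_cr = 26.6 mm; since the bare radius (55 mm) is above r_cr, any added insulation will reduce heat loss.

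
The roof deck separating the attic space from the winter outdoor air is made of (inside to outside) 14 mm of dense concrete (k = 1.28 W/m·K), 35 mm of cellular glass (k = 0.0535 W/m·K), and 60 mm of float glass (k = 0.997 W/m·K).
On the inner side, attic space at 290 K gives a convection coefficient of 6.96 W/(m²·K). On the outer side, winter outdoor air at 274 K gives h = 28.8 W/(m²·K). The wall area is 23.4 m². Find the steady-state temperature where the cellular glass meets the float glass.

Thermal resistances in series:
R_inner film = 1/(h_i·A) = 1/(6.96×23.4) = 0.00614 K/W
R_dense concrete = L/(kA) = 0.014/(1.28×23.4) = 4.674×10^-4 K/W
R_cellular glass = L/(kA) = 0.035/(0.0535×23.4) = 0.02796 K/W
R_float glass = L/(kA) = 0.06/(0.997×23.4) = 0.002572 K/W
R_outer film = 1/(h_o·A) = 1/(28.8×23.4) = 0.001484 K/W
R_total = 0.03862 K/W;  Q = ΔT/R_total = 16/0.03862 = 414.3 W
T_interface = T_inner − Q·ΣR(inner→interface) = 290 − 414×0.03457

T ≈ 276 K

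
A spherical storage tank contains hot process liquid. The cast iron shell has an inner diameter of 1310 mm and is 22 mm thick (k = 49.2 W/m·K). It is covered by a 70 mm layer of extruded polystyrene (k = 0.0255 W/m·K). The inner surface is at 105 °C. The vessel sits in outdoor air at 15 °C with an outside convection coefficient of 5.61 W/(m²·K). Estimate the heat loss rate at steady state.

Q ≈ 197 W

Radial (spherical) resistances in series:
R_cast iron shell = (1/0.655 − 1/0.677)/(4π×49.2) = 8.024×10^-5 K/W
R_extruded polystyrene = (1/0.677 − 1/0.747)/(4π×0.0255) = 0.432 K/W
R_outer film = 1/(h·4πr_o²) = 1/(5.61×4π×0.747²) = 0.02542 K/W
R_total = 0.4575 K/W
Q = ΔT/R_total = 90/0.4575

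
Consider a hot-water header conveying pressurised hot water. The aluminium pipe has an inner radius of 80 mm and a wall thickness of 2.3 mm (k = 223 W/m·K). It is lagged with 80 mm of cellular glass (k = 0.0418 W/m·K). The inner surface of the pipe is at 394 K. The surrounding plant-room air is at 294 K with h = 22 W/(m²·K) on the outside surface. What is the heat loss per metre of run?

Per-layer cylindrical resistances, series-summed:
R_aluminium pipe wall = ln(82.3/80)/(2π×223×1) = 2.023×10^-5 K/W
R_cellular glass = ln(162.3/82.3)/(2π×0.0418×1) = 2.586 K/W
R_outer film = 1/(h_o·2πr_oL) = 1/(22×2π×0.1623×1) = 0.04457 K/W
R_total = 2.63 K/W
Q = ΔT/R_total = 100/2.63

q′ ≈ 38 W/m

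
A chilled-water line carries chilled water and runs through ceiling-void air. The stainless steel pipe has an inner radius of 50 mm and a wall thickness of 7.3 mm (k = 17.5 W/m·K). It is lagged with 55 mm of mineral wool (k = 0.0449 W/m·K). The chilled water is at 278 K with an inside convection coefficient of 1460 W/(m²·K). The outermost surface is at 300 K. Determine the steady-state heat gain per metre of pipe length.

q′ ≈ 9.21 W/m

Treating each annulus and film as a series resistance:
R_inner film = 1/(h_i·2πr₁L) = 1/(1460×2π×0.05×1) = 0.00218 K/W
R_stainless steel pipe wall = ln(57.3/50)/(2π×17.5×1) = 0.001239 K/W
R_mineral wool = ln(112.3/57.3)/(2π×0.0449×1) = 2.385 K/W
R_total = 2.389 K/W
Q = ΔT/R_total = 22/2.389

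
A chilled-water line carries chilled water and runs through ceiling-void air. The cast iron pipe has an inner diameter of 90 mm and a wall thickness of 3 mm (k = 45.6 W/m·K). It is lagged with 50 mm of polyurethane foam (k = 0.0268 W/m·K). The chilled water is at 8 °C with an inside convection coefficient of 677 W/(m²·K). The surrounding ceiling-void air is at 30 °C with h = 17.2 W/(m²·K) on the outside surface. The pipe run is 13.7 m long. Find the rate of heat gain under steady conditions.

Radial resistances (cylindrical: R_cond = ln(r_o/r_i)/(2πkL), R_conv = 1/(h·2πrL)):
R_inner film = 1/(h_i·2πr₁L) = 1/(677×2π×0.045×13.7) = 3.813×10^-4 K/W
R_cast iron pipe wall = ln(48/45)/(2π×45.6×13.7) = 1.644×10^-5 K/W
R_polyurethane foam = ln(98/48)/(2π×0.0268×13.7) = 0.3094 K/W
R_outer film = 1/(h_o·2πr_oL) = 1/(17.2×2π×0.098×13.7) = 0.006892 K/W
R_total = 0.3167 K/W
Q = ΔT/R_total = 22/0.3167

Q ≈ 69.5 W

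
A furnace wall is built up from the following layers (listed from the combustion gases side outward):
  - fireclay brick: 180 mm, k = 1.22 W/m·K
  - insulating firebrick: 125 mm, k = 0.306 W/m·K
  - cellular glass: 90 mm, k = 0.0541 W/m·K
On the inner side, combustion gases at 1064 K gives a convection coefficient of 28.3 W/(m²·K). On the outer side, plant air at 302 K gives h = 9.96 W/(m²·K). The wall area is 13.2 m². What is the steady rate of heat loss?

Q ≈ 4270 W

Model the wall as resistances in series:
R_inner film = 1/(h_i·A) = 1/(28.3×13.2) = 0.002677 K/W
R_fireclay brick = L/(kA) = 0.18/(1.22×13.2) = 0.01118 K/W
R_insulating firebrick = L/(kA) = 0.125/(0.306×13.2) = 0.03095 K/W
R_cellular glass = L/(kA) = 0.09/(0.0541×13.2) = 0.126 K/W
R_outer film = 1/(h_o·A) = 1/(9.96×13.2) = 0.007606 K/W
R_total = 0.1784 K/W
Q = ΔT / R_total = 762 / 0.1784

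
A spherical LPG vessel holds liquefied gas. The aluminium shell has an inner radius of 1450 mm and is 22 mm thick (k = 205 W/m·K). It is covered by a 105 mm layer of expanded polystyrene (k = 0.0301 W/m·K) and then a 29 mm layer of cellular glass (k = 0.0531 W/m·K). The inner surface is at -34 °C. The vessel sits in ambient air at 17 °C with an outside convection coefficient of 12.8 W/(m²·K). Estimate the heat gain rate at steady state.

Each spherical layer contributes R = (1/r_i − 1/r_o)/(4πk):
R_aluminium shell = (1/1.45 − 1/1.472)/(4π×205) = 4.001×10^-6 K/W
R_expanded polystyrene = (1/1.472 − 1/1.577)/(4π×0.0301) = 0.1196 K/W
R_cellular glass = (1/1.577 − 1/1.606)/(4π×0.0531) = 0.01716 K/W
R_outer film = 1/(h·4πr_o²) = 1/(12.8×4π×1.606²) = 0.00241 K/W
R_total = 0.1392 K/W
Q = ΔT/R_total = 51/0.1392

Q ≈ 366 W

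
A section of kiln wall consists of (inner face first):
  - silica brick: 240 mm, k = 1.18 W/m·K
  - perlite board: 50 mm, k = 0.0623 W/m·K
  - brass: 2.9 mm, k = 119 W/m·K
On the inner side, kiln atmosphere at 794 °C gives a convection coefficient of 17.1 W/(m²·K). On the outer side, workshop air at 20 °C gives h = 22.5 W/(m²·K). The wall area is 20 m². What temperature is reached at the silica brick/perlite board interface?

Series thermal resistances:
R_inner film = 1/(h_i·A) = 1/(17.1×20) = 0.002924 K/W
R_silica brick = L/(kA) = 0.24/(1.18×20) = 0.01017 K/W
R_perlite board = L/(kA) = 0.05/(0.0623×20) = 0.04013 K/W
R_brass = L/(kA) = 0.0029/(119×20) = 1.218×10^-6 K/W
R_outer film = 1/(h_o·A) = 1/(22.5×20) = 0.002222 K/W
R_total = 0.05545 K/W;  Q = ΔT/R_total = 774/0.05545 = 13960 W
T_interface = T_inner − Q·ΣR(inner→interface) = 794 − 14000×0.01309

T ≈ 611 °C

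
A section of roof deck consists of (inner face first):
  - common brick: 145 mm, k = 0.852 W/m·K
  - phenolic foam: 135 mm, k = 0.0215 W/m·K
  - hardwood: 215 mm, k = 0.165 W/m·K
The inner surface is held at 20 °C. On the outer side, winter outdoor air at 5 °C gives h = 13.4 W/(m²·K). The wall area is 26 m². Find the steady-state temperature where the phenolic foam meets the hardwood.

Treating each layer as a thermal resistance in series:
R_common brick = L/(kA) = 0.145/(0.852×26) = 0.006546 K/W
R_phenolic foam = L/(kA) = 0.135/(0.0215×26) = 0.2415 K/W
R_hardwood = L/(kA) = 0.215/(0.165×26) = 0.05012 K/W
R_outer film = 1/(h_o·A) = 1/(13.4×26) = 0.00287 K/W
R_total = 0.301 K/W;  Q = ΔT/R_total = 15/0.301 = 49.83 W
T_interface = T_inner − Q·ΣR(inner→interface) = 20 − 49.8×0.248

T ≈ 7.64 °C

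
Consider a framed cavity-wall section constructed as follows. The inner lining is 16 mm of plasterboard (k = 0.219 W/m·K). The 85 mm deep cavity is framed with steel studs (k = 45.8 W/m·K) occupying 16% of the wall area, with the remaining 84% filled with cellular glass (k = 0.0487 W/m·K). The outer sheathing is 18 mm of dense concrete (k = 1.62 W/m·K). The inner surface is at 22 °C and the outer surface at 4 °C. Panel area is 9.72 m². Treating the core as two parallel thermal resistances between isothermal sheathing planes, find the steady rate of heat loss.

Sheathing layers in series; stud and cavity paths in parallel between them.
R_inner = 0.016/(0.219×9.72) = 0.007516 K/W
R_stud  = 0.085/(45.8×0.16×9.72) = 0.001193 K/W
R_cav   = 0.085/(0.0487×0.84×9.72) = 0.2138 K/W
1/R_core = 1/R_stud + 1/R_cav → R_core = 0.001187 K/W
R_outer = 0.018/(1.62×9.72) = 0.001143 K/W
R_total = 0.009846 K/W
Q = ΔT/R_total = 18/0.009846

Q ≈ 1830 W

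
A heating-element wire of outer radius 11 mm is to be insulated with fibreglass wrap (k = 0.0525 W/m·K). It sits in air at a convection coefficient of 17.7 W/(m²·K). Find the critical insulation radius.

r_cr ≈ 2.97 mm

For a cylinder r_cr = k/h = 0.0525/17.7
r_cr = 2.97 mm; since the bare radius (11 mm) is above r_cr, any added insulation will reduce heat loss.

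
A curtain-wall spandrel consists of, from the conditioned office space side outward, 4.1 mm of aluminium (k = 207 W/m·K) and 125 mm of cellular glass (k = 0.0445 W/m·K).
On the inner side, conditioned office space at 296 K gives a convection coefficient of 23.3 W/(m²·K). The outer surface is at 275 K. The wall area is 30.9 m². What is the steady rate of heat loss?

Treating each layer as a thermal resistance in series:
R_inner film = 1/(h_i·A) = 1/(23.3×30.9) = 0.001389 K/W
R_aluminium = L/(kA) = 0.0041/(207×30.9) = 6.41×10^-7 K/W
R_cellular glass = L/(kA) = 0.125/(0.0445×30.9) = 0.09091 K/W
R_total = 0.0923 K/W
Q = ΔT / R_total = 21 / 0.0923

Q ≈ 228 W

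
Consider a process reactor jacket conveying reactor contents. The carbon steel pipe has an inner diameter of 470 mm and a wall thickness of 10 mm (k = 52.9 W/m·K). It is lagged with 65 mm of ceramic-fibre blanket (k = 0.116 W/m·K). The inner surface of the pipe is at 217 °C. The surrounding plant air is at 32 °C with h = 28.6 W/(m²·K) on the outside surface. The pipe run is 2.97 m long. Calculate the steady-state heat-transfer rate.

For a radial system each layer contributes R = ln(r_out/r_in)/(2πkL); films add R = 1/(hA).
R_carbon steel pipe wall = ln(245/235)/(2π×52.9×2.97) = 4.221×10^-5 K/W
R_ceramic-fibre blanket = ln(310/245)/(2π×0.116×2.97) = 0.1087 K/W
R_outer film = 1/(h_o·2πr_oL) = 1/(28.6×2π×0.31×2.97) = 0.006044 K/W
R_total = 0.1148 K/W
Q = ΔT/R_total = 185/0.1148

Q ≈ 1610 W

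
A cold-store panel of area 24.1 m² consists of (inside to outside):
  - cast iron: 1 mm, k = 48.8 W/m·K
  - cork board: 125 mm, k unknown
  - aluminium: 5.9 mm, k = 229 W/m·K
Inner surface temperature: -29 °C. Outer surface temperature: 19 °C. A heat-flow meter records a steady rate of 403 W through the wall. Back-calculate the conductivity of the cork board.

k ≈ 0.0435 W/(m·K)

Model the wall as resistances in series:
R_cast iron = L/(kA) = 0.001/(48.8×24.1) = 8.503×10^-7 K/W
R_aluminium = L/(kA) = 0.0059/(229×24.1) = 1.069×10^-6 K/W
Sum of known resistances R_other = 1.919×10^-6 K/W
Total R = ΔT/Q = 48/403 = 0.1191 K/W
R_cork board = R_total − R_other = 0.1191 K/W
k = L/(R·A) = 0.125/(0.1191×24.1)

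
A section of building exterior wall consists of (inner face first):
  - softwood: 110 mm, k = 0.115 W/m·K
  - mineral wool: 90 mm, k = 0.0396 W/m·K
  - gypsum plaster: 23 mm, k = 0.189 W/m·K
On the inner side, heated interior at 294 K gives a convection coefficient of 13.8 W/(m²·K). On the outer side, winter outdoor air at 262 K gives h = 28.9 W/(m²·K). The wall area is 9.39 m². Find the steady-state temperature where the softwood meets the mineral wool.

Series thermal resistances:
R_inner film = 1/(h_i·A) = 1/(13.8×9.39) = 0.007717 K/W
R_softwood = L/(kA) = 0.11/(0.115×9.39) = 0.1019 K/W
R_mineral wool = L/(kA) = 0.09/(0.0396×9.39) = 0.242 K/W
R_gypsum plaster = L/(kA) = 0.023/(0.189×9.39) = 0.01296 K/W
R_outer film = 1/(h_o·A) = 1/(28.9×9.39) = 0.003685 K/W
R_total = 0.3683 K/W;  Q = ΔT/R_total = 32/0.3683 = 86.89 W
T_interface = T_inner − Q·ΣR(inner→interface) = 294 − 86.9×0.1096

T ≈ 284 K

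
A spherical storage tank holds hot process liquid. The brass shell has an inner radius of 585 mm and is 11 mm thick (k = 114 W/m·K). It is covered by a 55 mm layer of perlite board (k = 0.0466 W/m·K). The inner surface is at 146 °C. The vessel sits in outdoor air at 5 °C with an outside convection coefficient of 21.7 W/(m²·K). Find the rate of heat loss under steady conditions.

For a spherical shell R = (1/r₁ − 1/r₂)/(4πk); film R = 1/(h·4πr²). In series:
R_brass shell = (1/0.585 − 1/0.596)/(4π×114) = 2.202×10^-5 K/W
R_perlite board = (1/0.596 − 1/0.651)/(4π×0.0466) = 0.2421 K/W
R_outer film = 1/(h·4πr_o²) = 1/(21.7×4π×0.651²) = 0.008653 K/W
R_total = 0.2507 K/W
Q = ΔT/R_total = 141/0.2507

Q ≈ 562 W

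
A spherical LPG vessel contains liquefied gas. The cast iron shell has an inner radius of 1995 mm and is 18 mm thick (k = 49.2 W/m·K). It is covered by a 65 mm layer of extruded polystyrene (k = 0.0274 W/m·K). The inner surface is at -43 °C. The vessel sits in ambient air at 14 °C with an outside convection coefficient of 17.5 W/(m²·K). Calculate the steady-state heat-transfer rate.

For a spherical shell R = (1/r₁ − 1/r₂)/(4πk); film R = 1/(h·4πr²). In series:
R_cast iron shell = (1/1.995 − 1/2.013)/(4π×49.2) = 7.25×10^-6 K/W
R_extruded polystyrene = (1/2.013 − 1/2.078)/(4π×0.0274) = 0.04513 K/W
R_outer film = 1/(h·4πr_o²) = 1/(17.5×4π×2.078²) = 0.001053 K/W
R_total = 0.04619 K/W
Q = ΔT/R_total = 57/0.04619

Q ≈ 1230 W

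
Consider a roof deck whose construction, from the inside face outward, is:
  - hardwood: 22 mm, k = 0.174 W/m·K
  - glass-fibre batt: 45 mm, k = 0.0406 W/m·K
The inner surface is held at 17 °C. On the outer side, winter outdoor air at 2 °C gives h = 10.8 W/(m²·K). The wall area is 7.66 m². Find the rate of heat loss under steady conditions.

Q ≈ 86.6 W

Series thermal resistances:
R_hardwood = L/(kA) = 0.022/(0.174×7.66) = 0.01651 K/W
R_glass-fibre batt = L/(kA) = 0.045/(0.0406×7.66) = 0.1447 K/W
R_outer film = 1/(h_o·A) = 1/(10.8×7.66) = 0.01209 K/W
R_total = 0.1733 K/W
Q = ΔT / R_total = 15 / 0.1733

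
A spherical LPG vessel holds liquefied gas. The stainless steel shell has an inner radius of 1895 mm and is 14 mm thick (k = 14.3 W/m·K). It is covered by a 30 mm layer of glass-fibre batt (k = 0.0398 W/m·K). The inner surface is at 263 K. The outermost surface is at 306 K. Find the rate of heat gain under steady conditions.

Q ≈ 2650 W

Each spherical layer contributes R = (1/r_i − 1/r_o)/(4πk):
R_stainless steel shell = (1/1.895 − 1/1.909)/(4π×14.3) = 2.154×10^-5 K/W
R_glass-fibre batt = (1/1.909 − 1/1.939)/(4π×0.0398) = 0.0162 K/W
R_total = 0.01623 K/W
Q = ΔT/R_total = 43/0.01623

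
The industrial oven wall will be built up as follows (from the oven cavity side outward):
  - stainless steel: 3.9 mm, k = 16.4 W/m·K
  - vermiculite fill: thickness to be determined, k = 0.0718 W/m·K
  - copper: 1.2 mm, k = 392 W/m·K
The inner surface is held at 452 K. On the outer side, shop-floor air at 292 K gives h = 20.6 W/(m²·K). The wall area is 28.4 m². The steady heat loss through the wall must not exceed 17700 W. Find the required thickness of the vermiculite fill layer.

L ≈ 14.9 mm

Using the resistance-network approach (series):
R_stainless steel = L/(kA) = 0.0039/(16.4×28.4) = 8.373×10^-6 K/W
R_copper = L/(kA) = 0.0012/(392×28.4) = 1.078×10^-7 K/W
R_outer film = 1/(h_o·A) = 1/(20.6×28.4) = 0.001709 K/W
Sum of the known resistances R_other = 0.001718 K/W
Required total resistance R_tot = ΔT/Q_allow = 160/17700 = 0.00904 K/W
R_vermiculite fill = R_tot − R_other = 0.007322 K/W
L = R·k·A = 0.007322×0.0718×28.4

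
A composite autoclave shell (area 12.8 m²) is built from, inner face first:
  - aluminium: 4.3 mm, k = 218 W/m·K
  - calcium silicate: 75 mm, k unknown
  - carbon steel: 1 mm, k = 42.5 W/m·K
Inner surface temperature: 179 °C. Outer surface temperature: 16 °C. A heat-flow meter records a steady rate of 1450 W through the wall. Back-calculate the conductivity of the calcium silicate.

Treating each layer as a thermal resistance in series:
R_aluminium = L/(kA) = 0.0043/(218×12.8) = 1.541×10^-6 K/W
R_carbon steel = L/(kA) = 0.001/(42.5×12.8) = 1.838×10^-6 K/W
Sum of known resistances R_other = 3.379×10^-6 K/W
Total R = ΔT/Q = 163/1450 = 0.1124 K/W
R_calcium silicate = R_total − R_other = 0.1124 K/W
k = L/(R·A) = 0.075/(0.1124×12.8)

k ≈ 0.0521 W/(m·K)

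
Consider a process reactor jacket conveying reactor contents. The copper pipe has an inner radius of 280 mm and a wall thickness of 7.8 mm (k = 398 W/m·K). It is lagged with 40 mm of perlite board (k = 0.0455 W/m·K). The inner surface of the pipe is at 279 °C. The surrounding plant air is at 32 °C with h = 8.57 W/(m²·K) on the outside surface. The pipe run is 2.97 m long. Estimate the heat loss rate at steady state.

Q ≈ 1430 W

Treating each annulus and film as a series resistance:
R_copper pipe wall = ln(287.8/280)/(2π×398×2.97) = 3.699×10^-6 K/W
R_perlite board = ln(327.8/287.8)/(2π×0.0455×2.97) = 0.1533 K/W
R_outer film = 1/(h_o·2πr_oL) = 1/(8.57×2π×0.3278×2.97) = 0.01908 K/W
R_total = 0.1723 K/W
Q = ΔT/R_total = 247/0.1723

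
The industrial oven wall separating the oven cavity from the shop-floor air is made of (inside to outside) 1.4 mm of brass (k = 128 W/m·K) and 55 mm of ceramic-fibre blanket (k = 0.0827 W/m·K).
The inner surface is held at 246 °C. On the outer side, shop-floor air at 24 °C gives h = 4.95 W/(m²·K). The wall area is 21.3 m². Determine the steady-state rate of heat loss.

Q ≈ 5450 W

Treating each layer as a thermal resistance in series:
R_brass = L/(kA) = 0.0014/(128×21.3) = 5.135×10^-7 K/W
R_ceramic-fibre blanket = L/(kA) = 0.055/(0.0827×21.3) = 0.03122 K/W
R_outer film = 1/(h_o·A) = 1/(4.95×21.3) = 0.009485 K/W
R_total = 0.04071 K/W
Q = ΔT / R_total = 222 / 0.04071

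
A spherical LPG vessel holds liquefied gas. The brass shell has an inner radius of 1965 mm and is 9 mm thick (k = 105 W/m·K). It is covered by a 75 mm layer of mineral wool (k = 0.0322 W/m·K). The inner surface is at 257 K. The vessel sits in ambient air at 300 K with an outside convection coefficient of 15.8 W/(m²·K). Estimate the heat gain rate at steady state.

Q ≈ 914 W

Spherical conduction: R = (1/r_in − 1/r_out)/(4πk) per layer; series-sum.
R_brass shell = (1/1.965 − 1/1.974)/(4π×105) = 1.758×10^-6 K/W
R_mineral wool = (1/1.974 − 1/2.049)/(4π×0.0322) = 0.04583 K/W
R_outer film = 1/(h·4πr_o²) = 1/(15.8×4π×2.049²) = 0.0012 K/W
R_total = 0.04703 K/W
Q = ΔT/R_total = 43/0.04703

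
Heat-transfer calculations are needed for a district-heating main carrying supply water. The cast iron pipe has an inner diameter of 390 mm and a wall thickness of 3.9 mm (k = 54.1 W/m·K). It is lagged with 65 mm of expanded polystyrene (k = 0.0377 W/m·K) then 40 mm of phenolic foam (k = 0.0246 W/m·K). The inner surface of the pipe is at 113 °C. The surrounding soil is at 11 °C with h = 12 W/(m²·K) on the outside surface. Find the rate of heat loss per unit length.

Treating each annulus and film as a series resistance:
R_cast iron pipe wall = ln(198.9/195)/(2π×54.1×1) = 5.826×10^-5 K/W
R_expanded polystyrene = ln(263.9/198.9)/(2π×0.0377×1) = 1.194 K/W
R_phenolic foam = ln(303.9/263.9)/(2π×0.0246×1) = 0.9131 K/W
R_outer film = 1/(h_o·2πr_oL) = 1/(12×2π×0.3039×1) = 0.04364 K/W
R_total = 2.15 K/W
Q = ΔT/R_total = 102/2.15

q′ ≈ 47.4 W/m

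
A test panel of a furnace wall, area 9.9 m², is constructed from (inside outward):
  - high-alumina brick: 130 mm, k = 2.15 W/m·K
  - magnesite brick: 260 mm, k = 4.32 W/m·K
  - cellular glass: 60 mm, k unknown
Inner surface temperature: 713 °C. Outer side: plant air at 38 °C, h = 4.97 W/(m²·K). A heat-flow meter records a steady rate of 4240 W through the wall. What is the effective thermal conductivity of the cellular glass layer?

k ≈ 0.0478 W/(m·K)

Thermal resistances in series:
R_high-alumina brick = L/(kA) = 0.13/(2.15×9.9) = 0.006108 K/W
R_magnesite brick = L/(kA) = 0.26/(4.32×9.9) = 0.006079 K/W
R_outer film = 1/(h_o·A) = 1/(4.97×9.9) = 0.02032 K/W
Sum of known resistances R_other = 0.03251 K/W
Total R = ΔT/Q = 675/4240 = 0.1592 K/W
R_cellular glass = R_total − R_other = 0.1267 K/W
k = L/(R·A) = 0.06/(0.1267×9.9)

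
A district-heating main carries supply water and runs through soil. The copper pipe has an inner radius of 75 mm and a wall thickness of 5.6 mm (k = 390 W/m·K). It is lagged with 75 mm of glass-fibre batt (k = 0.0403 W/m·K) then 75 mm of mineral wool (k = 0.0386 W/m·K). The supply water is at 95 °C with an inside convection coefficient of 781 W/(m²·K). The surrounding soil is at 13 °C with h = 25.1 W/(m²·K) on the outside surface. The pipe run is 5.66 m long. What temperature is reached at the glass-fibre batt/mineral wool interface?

Treating each annulus and film as a series resistance:
R_inner film = 1/(h_i·2πr₁L) = 1/(781×2π×0.075×5.66) = 4.801×10^-4 K/W
R_copper pipe wall = ln(80.6/75)/(2π×390×5.66) = 5.192×10^-6 K/W
R_glass-fibre batt = ln(155.6/80.6)/(2π×0.0403×5.66) = 0.459 K/W
R_mineral wool = ln(230.6/155.6)/(2π×0.0386×5.66) = 0.2866 K/W
R_outer film = 1/(h_o·2πr_oL) = 1/(25.1×2π×0.2306×5.66) = 0.004858 K/W
R_total = 0.7509 K/W
Q = ΔT/R_total = 82/0.7509
Q = 109 W
T_interface = T_inner − Q·ΣR(inner→interface) = 95 − 109×0.4595

T ≈ 44.8 °C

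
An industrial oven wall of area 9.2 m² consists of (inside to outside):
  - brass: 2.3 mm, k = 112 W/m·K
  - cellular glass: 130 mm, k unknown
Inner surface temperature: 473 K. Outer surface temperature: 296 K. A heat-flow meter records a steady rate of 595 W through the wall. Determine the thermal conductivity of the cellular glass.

k ≈ 0.0475 W/(m·K)

Thermal resistances in series:
R_brass = L/(kA) = 0.0023/(112×9.2) = 2.232×10^-6 K/W
Sum of known resistances R_other = 2.232×10^-6 K/W
Total R = ΔT/Q = 177/595 = 0.2975 K/W
R_cellular glass = R_total − R_other = 0.2975 K/W
k = L/(R·A) = 0.13/(0.2975×9.2)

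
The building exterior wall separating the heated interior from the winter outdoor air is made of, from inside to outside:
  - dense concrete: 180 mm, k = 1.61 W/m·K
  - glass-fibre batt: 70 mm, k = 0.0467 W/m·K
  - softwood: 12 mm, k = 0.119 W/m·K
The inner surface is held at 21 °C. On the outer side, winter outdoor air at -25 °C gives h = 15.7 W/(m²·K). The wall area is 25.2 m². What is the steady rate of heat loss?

Thermal resistances in series:
R_dense concrete = L/(kA) = 0.18/(1.61×25.2) = 0.004437 K/W
R_glass-fibre batt = L/(kA) = 0.07/(0.0467×25.2) = 0.05948 K/W
R_softwood = L/(kA) = 0.012/(0.119×25.2) = 0.004002 K/W
R_outer film = 1/(h_o·A) = 1/(15.7×25.2) = 0.002528 K/W
R_total = 0.07045 K/W
Q = ΔT / R_total = 46 / 0.07045

Q ≈ 653 W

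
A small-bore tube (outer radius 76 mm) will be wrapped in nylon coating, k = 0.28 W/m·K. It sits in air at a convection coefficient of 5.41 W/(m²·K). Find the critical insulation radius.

For a cylinder r_cr = k/h = 0.28/5.41
r_cr = 51.8 mm; since the bare radius (76 mm) is above r_cr, any added insulation will reduce heat loss.

r_cr ≈ 51.8 mm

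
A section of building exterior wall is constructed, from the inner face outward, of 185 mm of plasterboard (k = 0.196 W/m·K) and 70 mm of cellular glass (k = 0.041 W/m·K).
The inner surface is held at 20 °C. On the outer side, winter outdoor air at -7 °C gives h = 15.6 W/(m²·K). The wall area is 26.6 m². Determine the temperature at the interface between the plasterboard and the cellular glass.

T ≈ 10.6 °C

Thermal resistances in series:
R_plasterboard = L/(kA) = 0.185/(0.196×26.6) = 0.03548 K/W
R_cellular glass = L/(kA) = 0.07/(0.041×26.6) = 0.06418 K/W
R_outer film = 1/(h_o·A) = 1/(15.6×26.6) = 0.00241 K/W
R_total = 0.1021 K/W;  Q = ΔT/R_total = 27/0.1021 = 264.5 W
T_interface = T_inner − Q·ΣR(inner→interface) = 20 − 265×0.03548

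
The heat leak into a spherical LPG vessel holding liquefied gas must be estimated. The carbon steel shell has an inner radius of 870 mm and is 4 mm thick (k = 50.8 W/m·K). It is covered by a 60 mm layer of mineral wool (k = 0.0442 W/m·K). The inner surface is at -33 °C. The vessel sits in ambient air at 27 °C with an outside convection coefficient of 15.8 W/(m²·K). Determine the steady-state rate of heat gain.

Radial (spherical) resistances in series:
R_carbon steel shell = (1/0.87 − 1/0.874)/(4π×50.8) = 8.241×10^-6 K/W
R_mineral wool = (1/0.874 − 1/0.934)/(4π×0.0442) = 0.1323 K/W
R_outer film = 1/(h·4πr_o²) = 1/(15.8×4π×0.934²) = 0.005774 K/W
R_total = 0.1381 K/W
Q = ΔT/R_total = 60/0.1381

Q ≈ 434 W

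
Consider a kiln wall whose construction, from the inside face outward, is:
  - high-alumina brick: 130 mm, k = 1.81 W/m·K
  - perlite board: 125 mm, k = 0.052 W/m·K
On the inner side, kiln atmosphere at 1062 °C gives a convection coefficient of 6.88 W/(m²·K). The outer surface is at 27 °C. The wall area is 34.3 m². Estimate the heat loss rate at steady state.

Treating each layer as a thermal resistance in series:
R_inner film = 1/(h_i·A) = 1/(6.88×34.3) = 0.004238 K/W
R_high-alumina brick = L/(kA) = 0.13/(1.81×34.3) = 0.002094 K/W
R_perlite board = L/(kA) = 0.125/(0.052×34.3) = 0.07008 K/W
R_total = 0.07641 K/W
Q = ΔT / R_total = 1035 / 0.07641

Q ≈ 13500 W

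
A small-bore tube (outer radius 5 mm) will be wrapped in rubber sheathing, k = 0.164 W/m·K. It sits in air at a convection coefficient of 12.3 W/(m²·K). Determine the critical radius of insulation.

r_cr ≈ 13.3 mm

For a cylinder r_cr = k/h = 0.164/12.3
r_cr = 13.3 mm; since the bare radius (5 mm) is below r_cr, adding a thin layer of insulation will *increase* heat loss.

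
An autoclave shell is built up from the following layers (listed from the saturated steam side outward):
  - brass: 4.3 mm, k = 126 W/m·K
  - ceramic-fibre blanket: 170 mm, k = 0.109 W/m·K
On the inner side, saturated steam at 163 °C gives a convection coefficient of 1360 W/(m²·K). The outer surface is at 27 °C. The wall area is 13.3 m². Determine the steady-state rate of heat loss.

Using the resistance-network approach (series):
R_inner film = 1/(h_i·A) = 1/(1360×13.3) = 5.529×10^-5 K/W
R_brass = L/(kA) = 0.0043/(126×13.3) = 2.566×10^-6 K/W
R_ceramic-fibre blanket = L/(kA) = 0.17/(0.109×13.3) = 0.1173 K/W
R_total = 0.1173 K/W
Q = ΔT / R_total = 136 / 0.1173

Q ≈ 1160 W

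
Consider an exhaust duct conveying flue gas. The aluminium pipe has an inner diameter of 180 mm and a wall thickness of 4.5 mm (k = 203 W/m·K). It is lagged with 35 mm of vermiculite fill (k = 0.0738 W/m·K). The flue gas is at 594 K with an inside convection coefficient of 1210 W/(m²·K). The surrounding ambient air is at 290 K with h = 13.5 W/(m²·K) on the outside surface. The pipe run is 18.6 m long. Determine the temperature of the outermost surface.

T ≈ 326 K

Cylindrical conduction, so R = ln(r₂/r₁)/(2πkL) per layer, in series:
R_inner film = 1/(h_i·2πr₁L) = 1/(1210×2π×0.09×18.6) = 7.857×10^-5 K/W
R_aluminium pipe wall = ln(94.5/90)/(2π×203×18.6) = 2.057×10^-6 K/W
R_vermiculite fill = ln(129.5/94.5)/(2π×0.0738×18.6) = 0.03653 K/W
R_outer film = 1/(h_o·2πr_oL) = 1/(13.5×2π×0.1295×18.6) = 0.004894 K/W
R_total = 0.04151 K/W
Q = ΔT/R_total = 304/0.04151
Q = 7320 W
T_interface = T_inner − Q·ΣR(inner→interface) = 594 − 7320×0.03661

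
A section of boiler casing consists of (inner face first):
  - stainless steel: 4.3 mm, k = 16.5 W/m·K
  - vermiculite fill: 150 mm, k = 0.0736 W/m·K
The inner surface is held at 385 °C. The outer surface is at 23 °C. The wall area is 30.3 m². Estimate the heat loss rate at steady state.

Treating each layer as a thermal resistance in series:
R_stainless steel = L/(kA) = 0.0043/(16.5×30.3) = 8.601×10^-6 K/W
R_vermiculite fill = L/(kA) = 0.15/(0.0736×30.3) = 0.06726 K/W
R_total = 0.06727 K/W
Q = ΔT / R_total = 362 / 0.06727

Q ≈ 5380 W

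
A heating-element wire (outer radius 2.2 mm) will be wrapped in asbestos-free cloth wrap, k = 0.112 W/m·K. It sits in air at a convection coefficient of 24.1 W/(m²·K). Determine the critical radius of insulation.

For a cylinder r_cr = k/h = 0.112/24.1
r_cr = 4.65 mm; since the bare radius (2.2 mm) is below r_cr, adding a thin layer of insulation will *increase* heat loss.

r_cr ≈ 4.65 mm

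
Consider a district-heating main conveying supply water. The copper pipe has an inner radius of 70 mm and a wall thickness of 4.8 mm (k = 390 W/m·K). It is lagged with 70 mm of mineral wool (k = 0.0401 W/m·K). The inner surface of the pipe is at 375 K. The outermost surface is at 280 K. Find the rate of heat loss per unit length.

Treating each annulus and film as a series resistance:
R_copper pipe wall = ln(74.8/70)/(2π×390×1) = 2.707×10^-5 K/W
R_mineral wool = ln(144.8/74.8)/(2π×0.0401×1) = 2.622 K/W
R_total = 2.622 K/W
Q = ΔT/R_total = 95/2.622

q′ ≈ 36.2 W/m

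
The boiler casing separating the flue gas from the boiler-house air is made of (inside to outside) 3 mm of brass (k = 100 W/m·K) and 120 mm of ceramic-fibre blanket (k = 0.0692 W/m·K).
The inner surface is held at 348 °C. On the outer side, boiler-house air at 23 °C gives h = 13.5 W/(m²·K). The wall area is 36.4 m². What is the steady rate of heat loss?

Treating each layer as a thermal resistance in series:
R_brass = L/(kA) = 0.003/(100×36.4) = 8.242×10^-7 K/W
R_ceramic-fibre blanket = L/(kA) = 0.12/(0.0692×36.4) = 0.04764 K/W
R_outer film = 1/(h_o·A) = 1/(13.5×36.4) = 0.002035 K/W
R_total = 0.04968 K/W
Q = ΔT / R_total = 325 / 0.04968

Q ≈ 6540 W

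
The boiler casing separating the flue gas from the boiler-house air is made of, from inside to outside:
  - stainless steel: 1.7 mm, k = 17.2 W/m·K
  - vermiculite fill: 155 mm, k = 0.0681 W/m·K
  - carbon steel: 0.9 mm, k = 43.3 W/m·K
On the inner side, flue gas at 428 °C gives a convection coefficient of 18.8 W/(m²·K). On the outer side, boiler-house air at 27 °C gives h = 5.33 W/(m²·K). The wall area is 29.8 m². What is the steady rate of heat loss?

Q ≈ 4750 W

Thermal resistances in series:
R_inner film = 1/(h_i·A) = 1/(18.8×29.8) = 0.001785 K/W
R_stainless steel = L/(kA) = 0.0017/(17.2×29.8) = 3.317×10^-6 K/W
R_vermiculite fill = L/(kA) = 0.155/(0.0681×29.8) = 0.07638 K/W
R_carbon steel = L/(kA) = 0.0009/(43.3×29.8) = 6.975×10^-7 K/W
R_outer film = 1/(h_o·A) = 1/(5.33×29.8) = 0.006296 K/W
R_total = 0.08446 K/W
Q = ΔT / R_total = 401 / 0.08446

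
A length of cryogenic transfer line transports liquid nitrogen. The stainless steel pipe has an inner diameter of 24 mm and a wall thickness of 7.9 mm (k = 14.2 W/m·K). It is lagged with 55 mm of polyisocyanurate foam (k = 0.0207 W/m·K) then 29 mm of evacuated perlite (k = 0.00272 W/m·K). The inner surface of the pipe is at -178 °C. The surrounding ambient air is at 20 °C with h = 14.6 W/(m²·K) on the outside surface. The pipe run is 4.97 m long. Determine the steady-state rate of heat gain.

Cylindrical conduction, so R = ln(r₂/r₁)/(2πkL) per layer, in series:
R_stainless steel pipe wall = ln(19.9/12)/(2π×14.2×4.97) = 0.001141 K/W
R_polyisocyanurate foam = ln(74.9/19.9)/(2π×0.0207×4.97) = 2.05 K/W
R_evacuated perlite = ln(103.9/74.9)/(2π×0.00272×4.97) = 3.853 K/W
R_outer film = 1/(h_o·2πr_oL) = 1/(14.6×2π×0.1039×4.97) = 0.02111 K/W
R_total = 5.926 K/W
Q = ΔT/R_total = 198/5.926

Q ≈ 33.4 W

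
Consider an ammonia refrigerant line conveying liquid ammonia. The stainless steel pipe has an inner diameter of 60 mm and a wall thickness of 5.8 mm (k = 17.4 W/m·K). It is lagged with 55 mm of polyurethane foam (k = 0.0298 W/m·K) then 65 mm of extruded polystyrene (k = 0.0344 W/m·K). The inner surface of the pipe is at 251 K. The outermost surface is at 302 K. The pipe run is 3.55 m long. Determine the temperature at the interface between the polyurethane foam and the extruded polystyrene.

Per-layer cylindrical resistances, series-summed:
R_stainless steel pipe wall = ln(35.8/30)/(2π×17.4×3.55) = 4.554×10^-4 K/W
R_polyurethane foam = ln(90.8/35.8)/(2π×0.0298×3.55) = 1.4 K/W
R_extruded polystyrene = ln(155.8/90.8)/(2π×0.0344×3.55) = 0.7037 K/W
R_total = 2.104 K/W
Q = ΔT/R_total = 51/2.104
Q = 24.2 W
T_interface = T_inner + Q·ΣR(inner→interface) = 251 + 24.2×1.401

T ≈ 285 K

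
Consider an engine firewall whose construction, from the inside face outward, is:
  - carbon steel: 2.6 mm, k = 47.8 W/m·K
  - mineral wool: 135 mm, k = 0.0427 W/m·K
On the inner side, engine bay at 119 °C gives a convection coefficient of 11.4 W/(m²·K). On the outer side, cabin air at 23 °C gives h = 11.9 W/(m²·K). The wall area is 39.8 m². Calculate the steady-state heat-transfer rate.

Using the resistance-network approach (series):
R_inner film = 1/(h_i·A) = 1/(11.4×39.8) = 0.002204 K/W
R_carbon steel = L/(kA) = 0.0026/(47.8×39.8) = 1.367×10^-6 K/W
R_mineral wool = L/(kA) = 0.135/(0.0427×39.8) = 0.07944 K/W
R_outer film = 1/(h_o·A) = 1/(11.9×39.8) = 0.002111 K/W
R_total = 0.08375 K/W
Q = ΔT / R_total = 96 / 0.08375

Q ≈ 1150 W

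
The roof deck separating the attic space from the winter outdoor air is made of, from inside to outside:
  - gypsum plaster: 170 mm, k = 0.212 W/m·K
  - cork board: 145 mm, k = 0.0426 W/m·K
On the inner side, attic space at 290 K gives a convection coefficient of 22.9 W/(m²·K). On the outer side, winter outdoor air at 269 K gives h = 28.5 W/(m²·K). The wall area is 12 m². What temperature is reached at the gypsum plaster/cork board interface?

T ≈ 286 K

Model the wall as resistances in series:
R_inner film = 1/(h_i·A) = 1/(22.9×12) = 0.003639 K/W
R_gypsum plaster = L/(kA) = 0.17/(0.212×12) = 0.06682 K/W
R_cork board = L/(kA) = 0.145/(0.0426×12) = 0.2836 K/W
R_outer film = 1/(h_o·A) = 1/(28.5×12) = 0.002924 K/W
R_total = 0.357 K/W;  Q = ΔT/R_total = 21/0.357 = 58.82 W
T_interface = T_inner − Q·ΣR(inner→interface) = 290 − 58.8×0.07046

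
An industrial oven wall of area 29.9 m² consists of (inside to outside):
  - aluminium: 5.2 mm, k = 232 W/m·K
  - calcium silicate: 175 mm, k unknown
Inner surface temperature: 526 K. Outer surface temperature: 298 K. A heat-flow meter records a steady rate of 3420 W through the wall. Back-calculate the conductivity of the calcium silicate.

k ≈ 0.0878 W/(m·K)

Thermal resistances in series:
R_aluminium = L/(kA) = 0.0052/(232×29.9) = 7.496×10^-7 K/W
Sum of known resistances R_other = 7.496×10^-7 K/W
Total R = ΔT/Q = 228/3420 = 0.06667 K/W
R_calcium silicate = R_total − R_other = 0.06667 K/W
k = L/(R·A) = 0.175/(0.06667×29.9)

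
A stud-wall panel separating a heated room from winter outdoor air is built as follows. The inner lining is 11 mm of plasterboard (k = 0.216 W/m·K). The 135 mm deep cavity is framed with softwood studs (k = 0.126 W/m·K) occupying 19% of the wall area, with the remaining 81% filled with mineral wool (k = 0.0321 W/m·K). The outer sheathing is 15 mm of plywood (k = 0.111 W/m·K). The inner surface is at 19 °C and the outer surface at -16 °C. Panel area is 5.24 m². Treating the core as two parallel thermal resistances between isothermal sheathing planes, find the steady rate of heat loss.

Sheathing layers in series; stud and cavity paths in parallel between them.
R_inner = 0.011/(0.216×5.24) = 0.009719 K/W
R_stud  = 0.135/(0.126×0.19×5.24) = 1.076 K/W
R_cav   = 0.135/(0.0321×0.81×5.24) = 0.9909 K/W
1/R_core = 1/R_stud + 1/R_cav → R_core = 0.5159 K/W
R_outer = 0.015/(0.111×5.24) = 0.02579 K/W
R_total = 0.5514 K/W
Q = ΔT/R_total = 35/0.5514

Q ≈ 63.5 W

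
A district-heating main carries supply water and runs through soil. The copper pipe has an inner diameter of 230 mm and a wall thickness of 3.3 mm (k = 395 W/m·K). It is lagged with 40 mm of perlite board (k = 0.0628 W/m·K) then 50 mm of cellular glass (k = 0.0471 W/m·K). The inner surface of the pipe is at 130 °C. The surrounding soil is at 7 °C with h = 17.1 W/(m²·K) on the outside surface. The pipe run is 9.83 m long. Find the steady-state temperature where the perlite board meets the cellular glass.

T ≈ 76.9 °C

Treating each annulus and film as a series resistance:
R_copper pipe wall = ln(118.3/115)/(2π×395×9.83) = 1.16×10^-6 K/W
R_perlite board = ln(158.3/118.3)/(2π×0.0628×9.83) = 0.07509 K/W
R_cellular glass = ln(208.3/158.3)/(2π×0.0471×9.83) = 0.09436 K/W
R_outer film = 1/(h_o·2πr_oL) = 1/(17.1×2π×0.2083×9.83) = 0.004545 K/W
R_total = 0.174 K/W
Q = ΔT/R_total = 123/0.174
Q = 707 W
T_interface = T_inner − Q·ΣR(inner→interface) = 130 − 707×0.07509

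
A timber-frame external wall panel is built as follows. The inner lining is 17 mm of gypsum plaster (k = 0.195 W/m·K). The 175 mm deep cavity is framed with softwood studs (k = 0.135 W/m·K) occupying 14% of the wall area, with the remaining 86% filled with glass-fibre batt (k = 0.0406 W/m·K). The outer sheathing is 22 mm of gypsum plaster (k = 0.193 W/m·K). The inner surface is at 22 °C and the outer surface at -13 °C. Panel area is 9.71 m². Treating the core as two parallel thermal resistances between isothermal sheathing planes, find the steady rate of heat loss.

Q ≈ 98.4 W

Sheathing layers in series; stud and cavity paths in parallel between them.
R_inner = 0.017/(0.195×9.71) = 0.008978 K/W
R_stud  = 0.175/(0.135×0.14×9.71) = 0.9536 K/W
R_cav   = 0.175/(0.0406×0.86×9.71) = 0.5162 K/W
1/R_core = 1/R_stud + 1/R_cav → R_core = 0.3349 K/W
R_outer = 0.022/(0.193×9.71) = 0.01174 K/W
R_total = 0.3556 K/W
Q = ΔT/R_total = 35/0.3556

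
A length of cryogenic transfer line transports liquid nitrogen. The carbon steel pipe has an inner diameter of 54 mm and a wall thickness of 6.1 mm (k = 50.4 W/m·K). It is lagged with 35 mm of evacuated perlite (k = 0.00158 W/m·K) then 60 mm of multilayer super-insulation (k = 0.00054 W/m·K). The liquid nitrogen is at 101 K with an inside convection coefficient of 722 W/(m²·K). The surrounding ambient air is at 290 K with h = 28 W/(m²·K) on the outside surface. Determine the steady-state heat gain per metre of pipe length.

q′ ≈ 0.73 W/m

Radial resistances (cylindrical: R_cond = ln(r_o/r_i)/(2πkL), R_conv = 1/(h·2πrL)):
R_inner film = 1/(h_i·2πr₁L) = 1/(722×2π×0.027×1) = 0.008164 K/W
R_carbon steel pipe wall = ln(33.1/27)/(2π×50.4×1) = 6.432×10^-4 K/W
R_evacuated perlite = ln(68.1/33.1)/(2π×0.00158×1) = 72.67 K/W
R_multilayer super-insulation = ln(128.1/68.1)/(2π×0.00054×1) = 186.2 K/W
R_outer film = 1/(h_o·2πr_oL) = 1/(28×2π×0.1281×1) = 0.04437 K/W
R_total = 258.9 K/W
Q = ΔT/R_total = 189/258.9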